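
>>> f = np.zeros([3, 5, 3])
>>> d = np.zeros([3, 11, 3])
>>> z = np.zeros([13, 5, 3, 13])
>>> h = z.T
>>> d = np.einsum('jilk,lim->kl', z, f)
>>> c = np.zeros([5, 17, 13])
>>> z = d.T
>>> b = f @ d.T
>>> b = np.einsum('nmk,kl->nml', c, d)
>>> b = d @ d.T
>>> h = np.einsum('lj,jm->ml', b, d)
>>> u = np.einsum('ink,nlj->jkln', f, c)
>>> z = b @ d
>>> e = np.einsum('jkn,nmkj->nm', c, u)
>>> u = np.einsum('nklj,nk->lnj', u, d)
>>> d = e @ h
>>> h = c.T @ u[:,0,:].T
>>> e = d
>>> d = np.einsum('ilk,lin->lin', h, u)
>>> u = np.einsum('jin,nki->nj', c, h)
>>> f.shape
(3, 5, 3)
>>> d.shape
(17, 13, 5)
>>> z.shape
(13, 3)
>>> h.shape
(13, 17, 17)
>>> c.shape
(5, 17, 13)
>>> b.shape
(13, 13)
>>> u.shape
(13, 5)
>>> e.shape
(13, 13)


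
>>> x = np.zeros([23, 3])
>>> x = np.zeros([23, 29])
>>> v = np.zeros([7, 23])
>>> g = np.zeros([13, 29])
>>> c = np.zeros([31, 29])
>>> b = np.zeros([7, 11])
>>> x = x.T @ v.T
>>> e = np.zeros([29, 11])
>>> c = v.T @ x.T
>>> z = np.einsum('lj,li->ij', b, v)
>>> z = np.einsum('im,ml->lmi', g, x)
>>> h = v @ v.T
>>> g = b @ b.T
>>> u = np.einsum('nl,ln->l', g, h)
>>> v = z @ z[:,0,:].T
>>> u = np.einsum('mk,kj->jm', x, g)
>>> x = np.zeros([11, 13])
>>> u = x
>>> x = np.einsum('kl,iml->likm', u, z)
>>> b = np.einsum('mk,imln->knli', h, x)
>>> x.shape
(13, 7, 11, 29)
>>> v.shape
(7, 29, 7)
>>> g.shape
(7, 7)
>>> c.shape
(23, 29)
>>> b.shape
(7, 29, 11, 13)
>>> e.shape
(29, 11)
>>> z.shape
(7, 29, 13)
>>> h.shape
(7, 7)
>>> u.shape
(11, 13)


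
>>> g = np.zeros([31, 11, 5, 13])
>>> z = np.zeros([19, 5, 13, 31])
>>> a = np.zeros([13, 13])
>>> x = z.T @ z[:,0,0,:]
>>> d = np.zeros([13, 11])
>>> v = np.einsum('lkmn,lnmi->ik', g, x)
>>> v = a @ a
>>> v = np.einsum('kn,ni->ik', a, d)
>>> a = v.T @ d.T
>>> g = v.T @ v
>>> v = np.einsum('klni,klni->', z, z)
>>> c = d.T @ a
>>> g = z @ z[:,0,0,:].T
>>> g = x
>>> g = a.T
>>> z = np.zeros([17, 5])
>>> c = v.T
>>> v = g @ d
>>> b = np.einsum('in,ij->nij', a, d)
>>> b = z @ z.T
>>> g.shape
(13, 13)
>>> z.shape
(17, 5)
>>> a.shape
(13, 13)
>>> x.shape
(31, 13, 5, 31)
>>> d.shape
(13, 11)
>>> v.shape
(13, 11)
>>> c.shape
()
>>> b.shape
(17, 17)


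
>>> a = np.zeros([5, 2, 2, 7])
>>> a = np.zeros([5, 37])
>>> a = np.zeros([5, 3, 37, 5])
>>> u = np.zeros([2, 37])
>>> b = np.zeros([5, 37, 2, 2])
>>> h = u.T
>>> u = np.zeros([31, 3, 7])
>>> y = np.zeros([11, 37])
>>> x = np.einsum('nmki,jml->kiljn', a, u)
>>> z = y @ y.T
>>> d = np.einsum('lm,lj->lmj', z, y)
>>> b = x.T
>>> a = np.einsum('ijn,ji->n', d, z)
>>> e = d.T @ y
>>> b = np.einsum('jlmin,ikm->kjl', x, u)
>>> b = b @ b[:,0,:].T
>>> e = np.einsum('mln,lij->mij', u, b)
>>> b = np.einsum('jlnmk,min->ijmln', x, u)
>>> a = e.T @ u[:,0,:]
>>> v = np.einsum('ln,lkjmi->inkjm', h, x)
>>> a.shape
(3, 37, 7)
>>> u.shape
(31, 3, 7)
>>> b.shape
(3, 37, 31, 5, 7)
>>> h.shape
(37, 2)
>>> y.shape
(11, 37)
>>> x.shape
(37, 5, 7, 31, 5)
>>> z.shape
(11, 11)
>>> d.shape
(11, 11, 37)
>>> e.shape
(31, 37, 3)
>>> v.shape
(5, 2, 5, 7, 31)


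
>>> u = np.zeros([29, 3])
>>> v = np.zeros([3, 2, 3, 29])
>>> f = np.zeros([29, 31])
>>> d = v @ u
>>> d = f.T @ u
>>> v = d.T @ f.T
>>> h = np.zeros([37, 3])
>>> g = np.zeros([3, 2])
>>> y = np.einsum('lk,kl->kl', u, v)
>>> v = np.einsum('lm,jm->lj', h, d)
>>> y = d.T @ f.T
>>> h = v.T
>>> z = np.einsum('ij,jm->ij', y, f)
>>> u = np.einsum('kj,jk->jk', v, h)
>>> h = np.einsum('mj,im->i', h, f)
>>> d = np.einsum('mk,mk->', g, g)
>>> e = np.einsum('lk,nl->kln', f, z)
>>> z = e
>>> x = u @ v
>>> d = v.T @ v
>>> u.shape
(31, 37)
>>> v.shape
(37, 31)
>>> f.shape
(29, 31)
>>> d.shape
(31, 31)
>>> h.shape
(29,)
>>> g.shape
(3, 2)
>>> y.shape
(3, 29)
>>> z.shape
(31, 29, 3)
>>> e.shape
(31, 29, 3)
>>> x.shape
(31, 31)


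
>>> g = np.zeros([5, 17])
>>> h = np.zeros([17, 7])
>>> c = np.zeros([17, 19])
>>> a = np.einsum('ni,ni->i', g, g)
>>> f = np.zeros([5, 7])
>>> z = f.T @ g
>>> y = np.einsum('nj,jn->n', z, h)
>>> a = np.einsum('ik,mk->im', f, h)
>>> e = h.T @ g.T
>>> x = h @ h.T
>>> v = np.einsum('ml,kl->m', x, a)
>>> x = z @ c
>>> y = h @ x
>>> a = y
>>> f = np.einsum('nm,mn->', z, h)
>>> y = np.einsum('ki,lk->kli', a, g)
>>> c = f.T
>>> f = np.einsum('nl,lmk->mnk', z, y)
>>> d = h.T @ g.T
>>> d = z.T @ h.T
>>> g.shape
(5, 17)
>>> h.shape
(17, 7)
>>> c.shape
()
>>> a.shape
(17, 19)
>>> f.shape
(5, 7, 19)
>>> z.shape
(7, 17)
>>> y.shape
(17, 5, 19)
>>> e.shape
(7, 5)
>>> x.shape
(7, 19)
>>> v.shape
(17,)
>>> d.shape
(17, 17)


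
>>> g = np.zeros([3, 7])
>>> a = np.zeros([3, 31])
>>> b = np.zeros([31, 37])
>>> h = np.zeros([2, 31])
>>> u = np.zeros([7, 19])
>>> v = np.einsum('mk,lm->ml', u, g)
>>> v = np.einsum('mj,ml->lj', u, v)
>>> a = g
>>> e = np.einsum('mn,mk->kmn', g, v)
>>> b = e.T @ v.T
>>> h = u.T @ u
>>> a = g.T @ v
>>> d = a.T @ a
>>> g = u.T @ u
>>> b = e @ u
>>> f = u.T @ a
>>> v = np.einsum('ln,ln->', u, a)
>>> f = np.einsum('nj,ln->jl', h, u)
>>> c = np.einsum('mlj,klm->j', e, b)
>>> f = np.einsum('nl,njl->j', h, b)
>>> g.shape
(19, 19)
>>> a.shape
(7, 19)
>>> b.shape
(19, 3, 19)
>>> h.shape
(19, 19)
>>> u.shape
(7, 19)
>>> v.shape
()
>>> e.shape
(19, 3, 7)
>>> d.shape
(19, 19)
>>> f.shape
(3,)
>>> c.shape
(7,)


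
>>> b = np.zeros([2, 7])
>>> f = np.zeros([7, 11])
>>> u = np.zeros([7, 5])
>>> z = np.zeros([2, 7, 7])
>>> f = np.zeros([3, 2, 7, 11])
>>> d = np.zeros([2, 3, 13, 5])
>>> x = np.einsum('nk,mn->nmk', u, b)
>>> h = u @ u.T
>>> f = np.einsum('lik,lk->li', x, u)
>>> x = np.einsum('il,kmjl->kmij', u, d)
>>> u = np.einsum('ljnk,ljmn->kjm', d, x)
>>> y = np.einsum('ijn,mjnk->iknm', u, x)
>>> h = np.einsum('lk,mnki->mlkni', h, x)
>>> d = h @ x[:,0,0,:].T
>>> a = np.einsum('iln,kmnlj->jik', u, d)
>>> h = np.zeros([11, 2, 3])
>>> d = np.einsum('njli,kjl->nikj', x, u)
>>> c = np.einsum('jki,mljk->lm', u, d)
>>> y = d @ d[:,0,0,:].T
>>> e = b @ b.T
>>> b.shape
(2, 7)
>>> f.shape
(7, 2)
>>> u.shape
(5, 3, 7)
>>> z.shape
(2, 7, 7)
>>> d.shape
(2, 13, 5, 3)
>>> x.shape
(2, 3, 7, 13)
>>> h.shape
(11, 2, 3)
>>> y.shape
(2, 13, 5, 2)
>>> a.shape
(2, 5, 2)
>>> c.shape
(13, 2)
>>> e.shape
(2, 2)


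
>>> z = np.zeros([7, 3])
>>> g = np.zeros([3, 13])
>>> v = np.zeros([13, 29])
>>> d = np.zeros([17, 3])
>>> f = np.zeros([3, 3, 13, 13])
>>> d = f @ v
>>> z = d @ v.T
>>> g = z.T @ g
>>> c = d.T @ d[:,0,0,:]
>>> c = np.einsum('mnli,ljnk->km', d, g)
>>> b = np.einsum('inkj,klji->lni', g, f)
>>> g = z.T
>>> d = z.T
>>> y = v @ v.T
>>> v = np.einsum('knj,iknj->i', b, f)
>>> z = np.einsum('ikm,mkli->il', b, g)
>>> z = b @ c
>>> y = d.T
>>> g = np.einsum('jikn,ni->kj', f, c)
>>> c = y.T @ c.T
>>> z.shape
(3, 13, 3)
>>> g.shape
(13, 3)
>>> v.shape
(3,)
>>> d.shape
(13, 13, 3, 3)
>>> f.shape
(3, 3, 13, 13)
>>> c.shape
(13, 13, 3, 13)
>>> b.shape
(3, 13, 13)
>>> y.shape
(3, 3, 13, 13)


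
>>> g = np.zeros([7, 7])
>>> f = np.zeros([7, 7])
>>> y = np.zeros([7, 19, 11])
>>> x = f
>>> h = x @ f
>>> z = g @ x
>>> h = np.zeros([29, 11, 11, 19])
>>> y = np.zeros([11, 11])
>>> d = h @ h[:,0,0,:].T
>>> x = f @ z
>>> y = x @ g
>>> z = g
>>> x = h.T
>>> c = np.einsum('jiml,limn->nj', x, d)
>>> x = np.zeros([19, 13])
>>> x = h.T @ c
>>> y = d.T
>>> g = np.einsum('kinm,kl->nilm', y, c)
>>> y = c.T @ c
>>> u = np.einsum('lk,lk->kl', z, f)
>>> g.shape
(11, 11, 19, 29)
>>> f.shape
(7, 7)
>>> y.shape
(19, 19)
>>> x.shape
(19, 11, 11, 19)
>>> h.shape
(29, 11, 11, 19)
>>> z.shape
(7, 7)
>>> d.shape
(29, 11, 11, 29)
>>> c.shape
(29, 19)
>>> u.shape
(7, 7)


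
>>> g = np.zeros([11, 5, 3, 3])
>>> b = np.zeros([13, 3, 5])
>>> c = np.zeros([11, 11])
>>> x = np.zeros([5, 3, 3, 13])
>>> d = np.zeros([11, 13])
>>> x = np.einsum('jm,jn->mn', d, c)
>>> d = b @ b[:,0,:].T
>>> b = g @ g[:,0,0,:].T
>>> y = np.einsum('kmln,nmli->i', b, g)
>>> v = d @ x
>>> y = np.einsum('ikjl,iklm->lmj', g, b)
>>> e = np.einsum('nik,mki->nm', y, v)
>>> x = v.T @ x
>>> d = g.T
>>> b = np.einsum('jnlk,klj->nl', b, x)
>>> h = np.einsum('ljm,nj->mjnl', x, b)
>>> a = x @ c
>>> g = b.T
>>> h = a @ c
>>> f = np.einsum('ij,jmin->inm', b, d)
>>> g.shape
(3, 5)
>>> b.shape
(5, 3)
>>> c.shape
(11, 11)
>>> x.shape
(11, 3, 11)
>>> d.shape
(3, 3, 5, 11)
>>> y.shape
(3, 11, 3)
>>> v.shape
(13, 3, 11)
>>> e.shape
(3, 13)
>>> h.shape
(11, 3, 11)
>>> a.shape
(11, 3, 11)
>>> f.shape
(5, 11, 3)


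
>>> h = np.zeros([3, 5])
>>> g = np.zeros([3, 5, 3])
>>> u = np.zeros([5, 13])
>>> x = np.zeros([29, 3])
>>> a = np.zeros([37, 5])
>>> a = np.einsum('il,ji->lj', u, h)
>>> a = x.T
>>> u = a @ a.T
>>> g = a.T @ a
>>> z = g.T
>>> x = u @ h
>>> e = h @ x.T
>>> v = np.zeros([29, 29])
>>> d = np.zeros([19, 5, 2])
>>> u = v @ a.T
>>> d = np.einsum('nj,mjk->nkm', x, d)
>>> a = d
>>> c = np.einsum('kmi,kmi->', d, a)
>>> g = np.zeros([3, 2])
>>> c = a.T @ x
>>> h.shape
(3, 5)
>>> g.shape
(3, 2)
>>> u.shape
(29, 3)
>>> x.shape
(3, 5)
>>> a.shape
(3, 2, 19)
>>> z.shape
(29, 29)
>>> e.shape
(3, 3)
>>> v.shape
(29, 29)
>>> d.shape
(3, 2, 19)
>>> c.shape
(19, 2, 5)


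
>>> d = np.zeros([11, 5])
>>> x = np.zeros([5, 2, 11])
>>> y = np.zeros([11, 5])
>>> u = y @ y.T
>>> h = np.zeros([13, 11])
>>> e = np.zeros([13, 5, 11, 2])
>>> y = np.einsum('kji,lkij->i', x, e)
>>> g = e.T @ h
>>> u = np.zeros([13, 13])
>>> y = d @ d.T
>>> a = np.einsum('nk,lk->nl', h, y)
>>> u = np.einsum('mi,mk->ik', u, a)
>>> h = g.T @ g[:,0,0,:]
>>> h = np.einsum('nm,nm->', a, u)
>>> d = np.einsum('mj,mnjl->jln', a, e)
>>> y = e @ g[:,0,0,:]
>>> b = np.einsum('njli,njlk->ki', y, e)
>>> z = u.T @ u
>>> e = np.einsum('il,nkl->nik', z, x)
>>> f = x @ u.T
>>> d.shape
(11, 2, 5)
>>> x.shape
(5, 2, 11)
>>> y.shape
(13, 5, 11, 11)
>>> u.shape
(13, 11)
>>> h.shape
()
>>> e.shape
(5, 11, 2)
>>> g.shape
(2, 11, 5, 11)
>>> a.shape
(13, 11)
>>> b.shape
(2, 11)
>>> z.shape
(11, 11)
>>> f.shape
(5, 2, 13)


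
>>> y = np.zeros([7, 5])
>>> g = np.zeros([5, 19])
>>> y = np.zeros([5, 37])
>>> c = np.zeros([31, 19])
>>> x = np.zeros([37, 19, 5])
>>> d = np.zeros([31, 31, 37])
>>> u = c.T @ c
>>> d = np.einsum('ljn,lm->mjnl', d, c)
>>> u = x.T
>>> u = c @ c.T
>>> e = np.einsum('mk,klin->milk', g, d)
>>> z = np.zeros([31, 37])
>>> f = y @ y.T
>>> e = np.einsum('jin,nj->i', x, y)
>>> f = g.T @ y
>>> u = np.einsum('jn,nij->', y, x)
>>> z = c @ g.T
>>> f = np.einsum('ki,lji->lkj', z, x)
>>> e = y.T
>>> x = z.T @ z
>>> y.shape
(5, 37)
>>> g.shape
(5, 19)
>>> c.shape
(31, 19)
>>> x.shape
(5, 5)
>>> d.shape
(19, 31, 37, 31)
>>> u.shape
()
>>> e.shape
(37, 5)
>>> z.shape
(31, 5)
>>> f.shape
(37, 31, 19)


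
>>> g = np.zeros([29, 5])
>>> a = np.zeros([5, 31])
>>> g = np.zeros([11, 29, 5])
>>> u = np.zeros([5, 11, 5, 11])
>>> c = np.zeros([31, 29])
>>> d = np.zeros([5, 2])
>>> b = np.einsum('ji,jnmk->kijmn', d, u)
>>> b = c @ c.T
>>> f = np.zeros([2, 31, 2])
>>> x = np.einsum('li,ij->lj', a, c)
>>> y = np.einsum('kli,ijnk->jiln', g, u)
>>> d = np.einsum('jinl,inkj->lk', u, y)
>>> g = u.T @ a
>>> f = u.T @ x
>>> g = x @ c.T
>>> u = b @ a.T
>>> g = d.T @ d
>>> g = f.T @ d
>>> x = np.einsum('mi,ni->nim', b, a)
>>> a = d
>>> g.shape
(29, 11, 5, 29)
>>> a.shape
(11, 29)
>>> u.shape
(31, 5)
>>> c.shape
(31, 29)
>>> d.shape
(11, 29)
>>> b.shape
(31, 31)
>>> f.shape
(11, 5, 11, 29)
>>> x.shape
(5, 31, 31)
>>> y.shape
(11, 5, 29, 5)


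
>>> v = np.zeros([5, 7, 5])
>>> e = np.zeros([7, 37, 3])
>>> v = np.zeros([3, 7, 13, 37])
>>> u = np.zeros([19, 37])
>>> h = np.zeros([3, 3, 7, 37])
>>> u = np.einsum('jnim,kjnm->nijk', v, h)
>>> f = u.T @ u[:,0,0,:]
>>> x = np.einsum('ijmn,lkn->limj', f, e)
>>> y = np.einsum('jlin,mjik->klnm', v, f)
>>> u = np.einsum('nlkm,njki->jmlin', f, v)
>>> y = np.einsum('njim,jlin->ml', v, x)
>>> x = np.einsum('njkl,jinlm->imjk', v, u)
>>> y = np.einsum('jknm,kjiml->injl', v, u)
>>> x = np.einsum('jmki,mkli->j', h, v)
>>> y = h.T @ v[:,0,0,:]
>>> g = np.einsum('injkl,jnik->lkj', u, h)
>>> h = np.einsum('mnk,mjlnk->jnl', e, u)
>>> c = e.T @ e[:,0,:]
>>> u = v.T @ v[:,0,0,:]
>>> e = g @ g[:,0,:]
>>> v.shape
(3, 7, 13, 37)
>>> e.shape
(3, 37, 3)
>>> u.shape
(37, 13, 7, 37)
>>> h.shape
(3, 37, 3)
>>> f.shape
(3, 3, 13, 3)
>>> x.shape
(3,)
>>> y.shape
(37, 7, 3, 37)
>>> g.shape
(3, 37, 3)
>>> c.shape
(3, 37, 3)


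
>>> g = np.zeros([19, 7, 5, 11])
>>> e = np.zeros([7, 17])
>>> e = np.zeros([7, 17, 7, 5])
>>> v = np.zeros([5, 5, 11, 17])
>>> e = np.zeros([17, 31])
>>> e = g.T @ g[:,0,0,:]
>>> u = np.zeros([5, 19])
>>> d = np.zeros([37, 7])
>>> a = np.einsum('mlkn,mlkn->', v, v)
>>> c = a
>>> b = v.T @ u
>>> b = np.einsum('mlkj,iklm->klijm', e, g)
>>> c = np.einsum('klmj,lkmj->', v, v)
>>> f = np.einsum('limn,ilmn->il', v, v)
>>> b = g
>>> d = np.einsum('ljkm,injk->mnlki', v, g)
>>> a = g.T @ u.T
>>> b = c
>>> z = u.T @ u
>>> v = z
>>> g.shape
(19, 7, 5, 11)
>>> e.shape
(11, 5, 7, 11)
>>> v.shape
(19, 19)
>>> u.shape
(5, 19)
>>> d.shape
(17, 7, 5, 11, 19)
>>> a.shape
(11, 5, 7, 5)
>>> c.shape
()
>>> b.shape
()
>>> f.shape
(5, 5)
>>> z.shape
(19, 19)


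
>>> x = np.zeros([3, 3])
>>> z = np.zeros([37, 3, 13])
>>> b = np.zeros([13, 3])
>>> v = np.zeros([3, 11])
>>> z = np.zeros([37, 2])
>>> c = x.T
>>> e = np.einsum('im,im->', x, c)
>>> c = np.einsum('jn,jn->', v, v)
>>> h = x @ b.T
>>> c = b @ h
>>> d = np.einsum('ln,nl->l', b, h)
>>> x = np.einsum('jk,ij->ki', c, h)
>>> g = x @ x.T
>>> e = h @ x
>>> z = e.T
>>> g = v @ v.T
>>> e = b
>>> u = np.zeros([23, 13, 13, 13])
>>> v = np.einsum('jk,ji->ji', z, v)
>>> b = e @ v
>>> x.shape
(13, 3)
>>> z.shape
(3, 3)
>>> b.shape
(13, 11)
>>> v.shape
(3, 11)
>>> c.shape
(13, 13)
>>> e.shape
(13, 3)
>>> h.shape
(3, 13)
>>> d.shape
(13,)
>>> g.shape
(3, 3)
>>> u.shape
(23, 13, 13, 13)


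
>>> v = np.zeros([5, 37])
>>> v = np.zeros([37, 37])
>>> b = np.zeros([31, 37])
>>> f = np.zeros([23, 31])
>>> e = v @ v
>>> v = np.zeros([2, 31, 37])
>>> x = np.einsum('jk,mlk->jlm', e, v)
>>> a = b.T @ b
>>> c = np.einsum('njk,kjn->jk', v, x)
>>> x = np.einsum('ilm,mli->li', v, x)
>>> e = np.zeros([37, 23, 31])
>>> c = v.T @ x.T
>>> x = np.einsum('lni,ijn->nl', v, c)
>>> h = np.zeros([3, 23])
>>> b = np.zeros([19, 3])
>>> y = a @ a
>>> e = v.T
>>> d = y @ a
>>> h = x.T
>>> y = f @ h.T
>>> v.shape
(2, 31, 37)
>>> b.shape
(19, 3)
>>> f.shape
(23, 31)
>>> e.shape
(37, 31, 2)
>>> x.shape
(31, 2)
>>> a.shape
(37, 37)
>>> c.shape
(37, 31, 31)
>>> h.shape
(2, 31)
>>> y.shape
(23, 2)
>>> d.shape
(37, 37)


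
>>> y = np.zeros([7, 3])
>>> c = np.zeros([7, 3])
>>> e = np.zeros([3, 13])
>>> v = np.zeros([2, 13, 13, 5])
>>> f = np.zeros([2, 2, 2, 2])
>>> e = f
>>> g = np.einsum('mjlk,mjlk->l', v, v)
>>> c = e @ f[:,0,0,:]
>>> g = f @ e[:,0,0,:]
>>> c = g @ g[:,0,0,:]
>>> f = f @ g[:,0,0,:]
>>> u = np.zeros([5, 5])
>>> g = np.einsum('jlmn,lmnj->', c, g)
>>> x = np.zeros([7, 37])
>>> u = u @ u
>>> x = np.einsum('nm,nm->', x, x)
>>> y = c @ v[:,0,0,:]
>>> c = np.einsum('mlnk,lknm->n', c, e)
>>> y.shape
(2, 2, 2, 5)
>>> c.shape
(2,)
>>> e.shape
(2, 2, 2, 2)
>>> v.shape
(2, 13, 13, 5)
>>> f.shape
(2, 2, 2, 2)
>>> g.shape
()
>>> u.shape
(5, 5)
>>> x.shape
()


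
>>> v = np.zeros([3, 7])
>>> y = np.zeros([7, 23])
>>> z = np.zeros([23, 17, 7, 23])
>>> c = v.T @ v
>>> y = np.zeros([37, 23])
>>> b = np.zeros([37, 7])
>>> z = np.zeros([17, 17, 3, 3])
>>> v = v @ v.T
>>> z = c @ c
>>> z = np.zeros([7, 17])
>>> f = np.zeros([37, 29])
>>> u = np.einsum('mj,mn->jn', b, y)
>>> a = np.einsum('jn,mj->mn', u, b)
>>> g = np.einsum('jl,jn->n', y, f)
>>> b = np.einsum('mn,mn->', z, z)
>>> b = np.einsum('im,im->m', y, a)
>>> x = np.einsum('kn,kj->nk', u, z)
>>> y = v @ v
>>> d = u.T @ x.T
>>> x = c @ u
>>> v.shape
(3, 3)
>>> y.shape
(3, 3)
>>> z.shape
(7, 17)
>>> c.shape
(7, 7)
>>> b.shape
(23,)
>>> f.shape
(37, 29)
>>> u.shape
(7, 23)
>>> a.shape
(37, 23)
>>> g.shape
(29,)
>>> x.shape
(7, 23)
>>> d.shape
(23, 23)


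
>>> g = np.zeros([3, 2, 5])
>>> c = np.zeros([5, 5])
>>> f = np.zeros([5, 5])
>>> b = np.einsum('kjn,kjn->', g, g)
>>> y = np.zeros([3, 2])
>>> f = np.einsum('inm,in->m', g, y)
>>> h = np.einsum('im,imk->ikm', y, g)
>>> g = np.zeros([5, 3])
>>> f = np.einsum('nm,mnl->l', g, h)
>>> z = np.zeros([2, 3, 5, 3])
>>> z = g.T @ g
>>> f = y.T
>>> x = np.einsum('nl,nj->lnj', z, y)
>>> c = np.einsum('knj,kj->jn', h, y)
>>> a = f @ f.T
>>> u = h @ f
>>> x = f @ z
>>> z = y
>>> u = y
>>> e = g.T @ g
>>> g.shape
(5, 3)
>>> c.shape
(2, 5)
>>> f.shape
(2, 3)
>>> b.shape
()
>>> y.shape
(3, 2)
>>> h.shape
(3, 5, 2)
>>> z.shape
(3, 2)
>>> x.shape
(2, 3)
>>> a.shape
(2, 2)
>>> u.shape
(3, 2)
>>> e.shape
(3, 3)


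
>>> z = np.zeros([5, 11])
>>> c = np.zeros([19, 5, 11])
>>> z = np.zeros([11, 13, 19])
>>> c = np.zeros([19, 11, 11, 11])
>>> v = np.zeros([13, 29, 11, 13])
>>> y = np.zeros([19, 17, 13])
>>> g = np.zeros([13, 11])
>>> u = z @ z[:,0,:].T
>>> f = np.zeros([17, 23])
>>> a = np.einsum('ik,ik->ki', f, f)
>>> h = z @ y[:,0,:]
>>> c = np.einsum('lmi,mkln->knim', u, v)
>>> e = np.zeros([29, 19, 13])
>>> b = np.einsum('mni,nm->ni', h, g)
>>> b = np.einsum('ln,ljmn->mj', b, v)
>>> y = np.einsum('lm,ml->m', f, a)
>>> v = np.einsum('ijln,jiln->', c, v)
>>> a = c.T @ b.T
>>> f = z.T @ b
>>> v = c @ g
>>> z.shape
(11, 13, 19)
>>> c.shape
(29, 13, 11, 13)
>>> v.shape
(29, 13, 11, 11)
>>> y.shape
(23,)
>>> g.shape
(13, 11)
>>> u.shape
(11, 13, 11)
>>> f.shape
(19, 13, 29)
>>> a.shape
(13, 11, 13, 11)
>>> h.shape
(11, 13, 13)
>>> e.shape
(29, 19, 13)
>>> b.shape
(11, 29)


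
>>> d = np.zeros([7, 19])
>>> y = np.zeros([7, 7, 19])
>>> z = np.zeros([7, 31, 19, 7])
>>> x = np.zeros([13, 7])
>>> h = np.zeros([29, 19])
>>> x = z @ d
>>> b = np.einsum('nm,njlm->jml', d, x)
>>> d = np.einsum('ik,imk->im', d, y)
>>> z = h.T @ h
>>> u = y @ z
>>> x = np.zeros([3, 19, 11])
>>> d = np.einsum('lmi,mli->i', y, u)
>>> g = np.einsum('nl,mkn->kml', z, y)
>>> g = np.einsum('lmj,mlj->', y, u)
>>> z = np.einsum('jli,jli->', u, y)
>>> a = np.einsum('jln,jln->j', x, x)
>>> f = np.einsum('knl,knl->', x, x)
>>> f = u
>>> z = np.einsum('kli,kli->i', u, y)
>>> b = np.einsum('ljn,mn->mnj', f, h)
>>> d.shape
(19,)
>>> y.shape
(7, 7, 19)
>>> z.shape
(19,)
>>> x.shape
(3, 19, 11)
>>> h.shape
(29, 19)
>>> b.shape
(29, 19, 7)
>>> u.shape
(7, 7, 19)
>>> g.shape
()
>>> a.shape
(3,)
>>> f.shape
(7, 7, 19)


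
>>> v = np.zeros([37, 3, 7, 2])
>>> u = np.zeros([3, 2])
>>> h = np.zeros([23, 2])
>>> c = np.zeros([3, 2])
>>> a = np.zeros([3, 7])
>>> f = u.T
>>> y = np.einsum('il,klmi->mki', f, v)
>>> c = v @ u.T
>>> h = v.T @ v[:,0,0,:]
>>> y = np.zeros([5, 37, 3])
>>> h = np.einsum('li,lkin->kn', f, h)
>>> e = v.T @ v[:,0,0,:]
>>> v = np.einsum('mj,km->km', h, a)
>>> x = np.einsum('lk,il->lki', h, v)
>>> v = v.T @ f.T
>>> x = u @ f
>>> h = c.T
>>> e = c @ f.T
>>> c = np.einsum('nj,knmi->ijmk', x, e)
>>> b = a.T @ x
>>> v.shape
(7, 2)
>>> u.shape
(3, 2)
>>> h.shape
(3, 7, 3, 37)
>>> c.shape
(2, 3, 7, 37)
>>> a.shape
(3, 7)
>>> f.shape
(2, 3)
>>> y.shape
(5, 37, 3)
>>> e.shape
(37, 3, 7, 2)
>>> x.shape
(3, 3)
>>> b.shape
(7, 3)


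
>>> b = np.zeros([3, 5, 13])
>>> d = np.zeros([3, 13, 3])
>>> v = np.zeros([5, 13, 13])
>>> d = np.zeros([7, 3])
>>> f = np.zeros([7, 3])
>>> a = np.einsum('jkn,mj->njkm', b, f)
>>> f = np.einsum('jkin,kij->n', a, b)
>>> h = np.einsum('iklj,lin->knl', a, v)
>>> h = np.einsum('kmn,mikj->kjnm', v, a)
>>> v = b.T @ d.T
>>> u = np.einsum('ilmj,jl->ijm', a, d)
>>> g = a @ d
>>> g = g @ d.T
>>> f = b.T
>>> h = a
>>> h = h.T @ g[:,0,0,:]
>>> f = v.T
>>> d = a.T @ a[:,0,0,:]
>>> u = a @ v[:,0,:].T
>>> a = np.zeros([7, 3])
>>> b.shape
(3, 5, 13)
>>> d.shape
(7, 5, 3, 7)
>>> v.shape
(13, 5, 7)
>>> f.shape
(7, 5, 13)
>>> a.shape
(7, 3)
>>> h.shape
(7, 5, 3, 7)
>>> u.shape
(13, 3, 5, 13)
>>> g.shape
(13, 3, 5, 7)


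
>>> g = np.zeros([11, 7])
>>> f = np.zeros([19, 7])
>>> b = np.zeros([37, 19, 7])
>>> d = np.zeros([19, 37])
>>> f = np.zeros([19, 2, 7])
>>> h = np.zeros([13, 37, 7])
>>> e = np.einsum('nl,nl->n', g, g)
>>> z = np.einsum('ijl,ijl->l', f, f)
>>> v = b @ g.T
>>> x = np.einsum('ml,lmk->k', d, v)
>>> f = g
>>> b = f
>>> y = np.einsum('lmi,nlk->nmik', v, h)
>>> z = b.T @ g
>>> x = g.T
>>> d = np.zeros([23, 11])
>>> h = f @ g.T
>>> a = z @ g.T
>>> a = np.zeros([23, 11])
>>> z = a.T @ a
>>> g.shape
(11, 7)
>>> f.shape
(11, 7)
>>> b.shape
(11, 7)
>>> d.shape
(23, 11)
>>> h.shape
(11, 11)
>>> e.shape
(11,)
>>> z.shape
(11, 11)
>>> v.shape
(37, 19, 11)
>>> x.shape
(7, 11)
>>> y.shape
(13, 19, 11, 7)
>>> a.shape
(23, 11)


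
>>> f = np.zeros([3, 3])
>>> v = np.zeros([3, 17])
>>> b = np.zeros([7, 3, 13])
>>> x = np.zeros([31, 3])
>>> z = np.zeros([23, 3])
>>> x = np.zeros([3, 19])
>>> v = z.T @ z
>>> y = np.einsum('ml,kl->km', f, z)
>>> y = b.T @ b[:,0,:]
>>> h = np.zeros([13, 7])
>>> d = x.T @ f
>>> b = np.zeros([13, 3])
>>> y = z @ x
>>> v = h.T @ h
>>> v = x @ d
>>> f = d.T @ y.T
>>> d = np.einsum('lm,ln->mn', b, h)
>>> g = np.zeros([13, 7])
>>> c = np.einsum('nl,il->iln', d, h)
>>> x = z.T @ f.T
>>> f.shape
(3, 23)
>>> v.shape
(3, 3)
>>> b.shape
(13, 3)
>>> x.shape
(3, 3)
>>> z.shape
(23, 3)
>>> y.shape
(23, 19)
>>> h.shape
(13, 7)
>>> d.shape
(3, 7)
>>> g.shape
(13, 7)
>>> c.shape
(13, 7, 3)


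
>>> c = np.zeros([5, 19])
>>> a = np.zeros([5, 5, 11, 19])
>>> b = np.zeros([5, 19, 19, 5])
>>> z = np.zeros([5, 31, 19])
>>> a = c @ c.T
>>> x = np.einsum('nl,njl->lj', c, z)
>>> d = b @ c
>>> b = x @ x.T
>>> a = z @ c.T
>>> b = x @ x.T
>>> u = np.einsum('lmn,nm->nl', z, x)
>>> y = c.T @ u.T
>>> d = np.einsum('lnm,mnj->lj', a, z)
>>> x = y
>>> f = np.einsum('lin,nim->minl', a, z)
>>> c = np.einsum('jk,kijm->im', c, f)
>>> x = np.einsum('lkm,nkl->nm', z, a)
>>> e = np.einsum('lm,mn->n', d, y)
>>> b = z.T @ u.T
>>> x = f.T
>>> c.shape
(31, 5)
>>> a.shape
(5, 31, 5)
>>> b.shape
(19, 31, 19)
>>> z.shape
(5, 31, 19)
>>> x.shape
(5, 5, 31, 19)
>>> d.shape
(5, 19)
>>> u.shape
(19, 5)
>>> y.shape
(19, 19)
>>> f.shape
(19, 31, 5, 5)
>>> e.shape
(19,)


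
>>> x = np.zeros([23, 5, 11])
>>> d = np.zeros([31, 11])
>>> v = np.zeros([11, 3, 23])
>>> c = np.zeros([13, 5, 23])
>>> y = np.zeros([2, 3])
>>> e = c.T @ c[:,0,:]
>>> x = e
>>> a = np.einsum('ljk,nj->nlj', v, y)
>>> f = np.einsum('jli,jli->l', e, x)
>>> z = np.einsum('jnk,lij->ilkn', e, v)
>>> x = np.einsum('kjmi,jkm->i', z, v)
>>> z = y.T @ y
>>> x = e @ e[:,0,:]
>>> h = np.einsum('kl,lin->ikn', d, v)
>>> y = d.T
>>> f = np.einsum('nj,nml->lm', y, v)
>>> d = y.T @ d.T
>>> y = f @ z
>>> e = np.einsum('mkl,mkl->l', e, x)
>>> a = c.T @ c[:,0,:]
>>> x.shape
(23, 5, 23)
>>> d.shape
(31, 31)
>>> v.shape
(11, 3, 23)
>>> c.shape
(13, 5, 23)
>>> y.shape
(23, 3)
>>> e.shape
(23,)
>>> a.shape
(23, 5, 23)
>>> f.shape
(23, 3)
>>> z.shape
(3, 3)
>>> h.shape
(3, 31, 23)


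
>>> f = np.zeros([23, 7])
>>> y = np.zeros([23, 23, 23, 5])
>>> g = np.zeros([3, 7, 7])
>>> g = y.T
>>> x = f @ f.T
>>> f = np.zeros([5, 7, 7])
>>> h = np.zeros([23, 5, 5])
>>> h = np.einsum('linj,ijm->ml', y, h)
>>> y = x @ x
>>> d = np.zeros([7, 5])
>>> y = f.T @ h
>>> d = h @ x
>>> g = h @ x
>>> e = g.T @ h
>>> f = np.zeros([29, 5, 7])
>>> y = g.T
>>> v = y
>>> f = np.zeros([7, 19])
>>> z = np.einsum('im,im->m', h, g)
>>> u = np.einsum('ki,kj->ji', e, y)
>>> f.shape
(7, 19)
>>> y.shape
(23, 5)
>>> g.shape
(5, 23)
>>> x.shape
(23, 23)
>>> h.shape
(5, 23)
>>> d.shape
(5, 23)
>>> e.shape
(23, 23)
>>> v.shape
(23, 5)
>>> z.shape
(23,)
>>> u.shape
(5, 23)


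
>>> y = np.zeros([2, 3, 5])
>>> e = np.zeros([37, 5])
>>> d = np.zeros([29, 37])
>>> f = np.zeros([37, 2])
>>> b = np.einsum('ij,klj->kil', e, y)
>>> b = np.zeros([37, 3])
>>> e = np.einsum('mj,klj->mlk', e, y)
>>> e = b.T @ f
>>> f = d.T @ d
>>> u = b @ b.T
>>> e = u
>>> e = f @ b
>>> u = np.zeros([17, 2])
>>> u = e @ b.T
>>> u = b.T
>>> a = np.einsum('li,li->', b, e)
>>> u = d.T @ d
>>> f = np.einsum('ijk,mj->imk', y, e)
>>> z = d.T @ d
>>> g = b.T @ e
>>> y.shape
(2, 3, 5)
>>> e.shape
(37, 3)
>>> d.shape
(29, 37)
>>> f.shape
(2, 37, 5)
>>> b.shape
(37, 3)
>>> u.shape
(37, 37)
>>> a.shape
()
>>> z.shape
(37, 37)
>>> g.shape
(3, 3)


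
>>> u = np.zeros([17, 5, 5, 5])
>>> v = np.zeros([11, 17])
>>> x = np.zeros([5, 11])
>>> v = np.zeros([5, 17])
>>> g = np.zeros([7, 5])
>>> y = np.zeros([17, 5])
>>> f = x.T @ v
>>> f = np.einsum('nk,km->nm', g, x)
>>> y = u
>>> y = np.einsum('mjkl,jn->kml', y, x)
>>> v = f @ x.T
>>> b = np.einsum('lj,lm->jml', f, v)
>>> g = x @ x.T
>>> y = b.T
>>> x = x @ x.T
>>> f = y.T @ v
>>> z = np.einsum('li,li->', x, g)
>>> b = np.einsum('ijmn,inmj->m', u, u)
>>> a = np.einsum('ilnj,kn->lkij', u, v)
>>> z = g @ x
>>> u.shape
(17, 5, 5, 5)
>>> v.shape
(7, 5)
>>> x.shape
(5, 5)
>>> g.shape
(5, 5)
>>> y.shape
(7, 5, 11)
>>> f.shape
(11, 5, 5)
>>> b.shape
(5,)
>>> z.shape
(5, 5)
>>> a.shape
(5, 7, 17, 5)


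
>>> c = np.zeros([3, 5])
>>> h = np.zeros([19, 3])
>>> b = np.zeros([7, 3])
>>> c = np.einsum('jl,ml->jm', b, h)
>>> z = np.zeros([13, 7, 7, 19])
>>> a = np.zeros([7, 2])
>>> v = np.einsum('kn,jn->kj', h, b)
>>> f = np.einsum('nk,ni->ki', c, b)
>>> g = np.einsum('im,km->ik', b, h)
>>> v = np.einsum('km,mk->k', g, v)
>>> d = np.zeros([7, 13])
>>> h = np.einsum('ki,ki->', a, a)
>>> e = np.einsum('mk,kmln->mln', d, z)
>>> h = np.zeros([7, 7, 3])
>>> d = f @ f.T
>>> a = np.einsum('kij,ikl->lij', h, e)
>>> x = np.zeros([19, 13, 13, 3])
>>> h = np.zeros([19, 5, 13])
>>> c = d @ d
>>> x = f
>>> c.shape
(19, 19)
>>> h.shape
(19, 5, 13)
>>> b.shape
(7, 3)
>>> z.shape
(13, 7, 7, 19)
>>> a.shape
(19, 7, 3)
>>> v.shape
(7,)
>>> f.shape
(19, 3)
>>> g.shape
(7, 19)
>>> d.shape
(19, 19)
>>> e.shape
(7, 7, 19)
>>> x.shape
(19, 3)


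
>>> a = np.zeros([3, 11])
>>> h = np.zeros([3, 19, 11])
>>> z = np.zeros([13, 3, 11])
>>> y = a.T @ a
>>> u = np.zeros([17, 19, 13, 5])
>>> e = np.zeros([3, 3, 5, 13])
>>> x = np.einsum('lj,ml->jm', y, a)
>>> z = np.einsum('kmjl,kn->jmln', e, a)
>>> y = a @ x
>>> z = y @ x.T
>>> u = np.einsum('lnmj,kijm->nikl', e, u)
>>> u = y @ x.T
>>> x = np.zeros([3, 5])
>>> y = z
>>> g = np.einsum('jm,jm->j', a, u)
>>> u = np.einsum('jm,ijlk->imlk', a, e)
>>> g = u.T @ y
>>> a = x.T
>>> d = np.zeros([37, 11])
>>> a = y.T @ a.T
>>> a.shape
(11, 5)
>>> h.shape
(3, 19, 11)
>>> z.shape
(3, 11)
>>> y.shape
(3, 11)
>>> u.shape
(3, 11, 5, 13)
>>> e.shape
(3, 3, 5, 13)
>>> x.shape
(3, 5)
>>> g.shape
(13, 5, 11, 11)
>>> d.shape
(37, 11)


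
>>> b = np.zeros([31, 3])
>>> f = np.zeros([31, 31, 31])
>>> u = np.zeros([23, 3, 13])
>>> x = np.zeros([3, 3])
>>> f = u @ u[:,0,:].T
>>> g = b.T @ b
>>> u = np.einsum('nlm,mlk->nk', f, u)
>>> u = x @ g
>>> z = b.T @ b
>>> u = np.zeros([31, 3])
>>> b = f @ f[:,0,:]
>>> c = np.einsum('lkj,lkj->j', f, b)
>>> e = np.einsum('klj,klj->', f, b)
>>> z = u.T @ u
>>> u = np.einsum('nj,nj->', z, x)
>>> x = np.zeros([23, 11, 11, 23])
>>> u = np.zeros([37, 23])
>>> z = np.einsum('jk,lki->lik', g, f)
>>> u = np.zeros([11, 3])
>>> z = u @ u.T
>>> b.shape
(23, 3, 23)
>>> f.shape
(23, 3, 23)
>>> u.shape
(11, 3)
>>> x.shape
(23, 11, 11, 23)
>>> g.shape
(3, 3)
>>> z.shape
(11, 11)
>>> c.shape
(23,)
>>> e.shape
()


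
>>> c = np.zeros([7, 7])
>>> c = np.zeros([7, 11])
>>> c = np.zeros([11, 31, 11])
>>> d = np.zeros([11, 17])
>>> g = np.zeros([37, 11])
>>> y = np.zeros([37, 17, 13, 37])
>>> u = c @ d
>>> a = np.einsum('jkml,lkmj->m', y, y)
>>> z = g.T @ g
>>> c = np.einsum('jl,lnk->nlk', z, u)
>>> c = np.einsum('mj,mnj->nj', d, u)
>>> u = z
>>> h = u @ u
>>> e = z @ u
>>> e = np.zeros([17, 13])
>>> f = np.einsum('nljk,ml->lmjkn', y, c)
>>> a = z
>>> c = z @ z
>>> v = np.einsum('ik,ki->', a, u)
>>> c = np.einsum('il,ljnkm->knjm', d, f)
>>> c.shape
(37, 13, 31, 37)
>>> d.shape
(11, 17)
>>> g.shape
(37, 11)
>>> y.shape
(37, 17, 13, 37)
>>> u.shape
(11, 11)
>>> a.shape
(11, 11)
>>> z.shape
(11, 11)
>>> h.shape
(11, 11)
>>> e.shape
(17, 13)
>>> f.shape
(17, 31, 13, 37, 37)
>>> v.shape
()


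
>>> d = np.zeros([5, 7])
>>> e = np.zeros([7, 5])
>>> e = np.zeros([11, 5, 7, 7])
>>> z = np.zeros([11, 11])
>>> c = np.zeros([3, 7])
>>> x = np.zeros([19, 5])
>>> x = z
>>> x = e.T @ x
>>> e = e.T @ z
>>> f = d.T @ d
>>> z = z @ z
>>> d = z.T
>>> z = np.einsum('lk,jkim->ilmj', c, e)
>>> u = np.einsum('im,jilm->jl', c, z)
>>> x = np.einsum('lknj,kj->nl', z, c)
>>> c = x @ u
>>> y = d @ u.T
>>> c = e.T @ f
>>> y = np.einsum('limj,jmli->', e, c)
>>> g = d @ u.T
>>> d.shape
(11, 11)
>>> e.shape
(7, 7, 5, 11)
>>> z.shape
(5, 3, 11, 7)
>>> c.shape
(11, 5, 7, 7)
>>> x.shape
(11, 5)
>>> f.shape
(7, 7)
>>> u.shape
(5, 11)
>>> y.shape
()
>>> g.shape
(11, 5)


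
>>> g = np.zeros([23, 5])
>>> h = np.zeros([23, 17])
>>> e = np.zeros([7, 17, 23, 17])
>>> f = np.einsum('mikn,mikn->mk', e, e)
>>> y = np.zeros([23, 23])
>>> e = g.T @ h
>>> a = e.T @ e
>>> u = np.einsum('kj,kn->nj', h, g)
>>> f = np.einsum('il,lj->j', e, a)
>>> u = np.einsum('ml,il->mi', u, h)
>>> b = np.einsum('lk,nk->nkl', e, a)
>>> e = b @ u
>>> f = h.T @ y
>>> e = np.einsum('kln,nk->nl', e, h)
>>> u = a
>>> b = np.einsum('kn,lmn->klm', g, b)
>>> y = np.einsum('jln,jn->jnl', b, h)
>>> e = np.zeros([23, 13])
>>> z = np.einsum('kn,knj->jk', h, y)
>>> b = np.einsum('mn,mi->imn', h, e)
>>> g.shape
(23, 5)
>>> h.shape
(23, 17)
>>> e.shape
(23, 13)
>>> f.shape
(17, 23)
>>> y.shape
(23, 17, 17)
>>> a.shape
(17, 17)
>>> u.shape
(17, 17)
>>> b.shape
(13, 23, 17)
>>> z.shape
(17, 23)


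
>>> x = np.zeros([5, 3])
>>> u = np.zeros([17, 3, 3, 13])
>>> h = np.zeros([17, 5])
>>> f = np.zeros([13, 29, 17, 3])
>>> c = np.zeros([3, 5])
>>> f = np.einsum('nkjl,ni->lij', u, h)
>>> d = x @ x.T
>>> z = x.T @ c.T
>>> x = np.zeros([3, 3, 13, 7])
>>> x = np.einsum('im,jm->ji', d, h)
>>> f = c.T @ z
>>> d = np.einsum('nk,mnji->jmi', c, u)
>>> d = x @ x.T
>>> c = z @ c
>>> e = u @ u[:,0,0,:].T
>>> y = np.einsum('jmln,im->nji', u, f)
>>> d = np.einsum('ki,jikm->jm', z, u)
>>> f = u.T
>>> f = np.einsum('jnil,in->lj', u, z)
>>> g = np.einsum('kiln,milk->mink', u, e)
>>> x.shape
(17, 5)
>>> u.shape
(17, 3, 3, 13)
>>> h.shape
(17, 5)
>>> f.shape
(13, 17)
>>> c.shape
(3, 5)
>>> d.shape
(17, 13)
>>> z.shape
(3, 3)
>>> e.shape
(17, 3, 3, 17)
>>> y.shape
(13, 17, 5)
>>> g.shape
(17, 3, 13, 17)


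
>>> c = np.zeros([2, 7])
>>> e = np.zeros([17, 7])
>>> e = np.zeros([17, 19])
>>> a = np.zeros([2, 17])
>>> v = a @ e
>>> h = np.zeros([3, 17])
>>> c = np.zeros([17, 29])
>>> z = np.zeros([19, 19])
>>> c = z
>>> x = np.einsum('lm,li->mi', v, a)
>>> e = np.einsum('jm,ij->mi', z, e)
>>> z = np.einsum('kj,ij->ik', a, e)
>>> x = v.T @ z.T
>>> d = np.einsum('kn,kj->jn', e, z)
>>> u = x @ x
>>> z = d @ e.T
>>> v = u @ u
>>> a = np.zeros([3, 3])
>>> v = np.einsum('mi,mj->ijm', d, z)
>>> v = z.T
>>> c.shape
(19, 19)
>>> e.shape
(19, 17)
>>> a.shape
(3, 3)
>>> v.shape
(19, 2)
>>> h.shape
(3, 17)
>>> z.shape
(2, 19)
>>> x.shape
(19, 19)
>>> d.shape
(2, 17)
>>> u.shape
(19, 19)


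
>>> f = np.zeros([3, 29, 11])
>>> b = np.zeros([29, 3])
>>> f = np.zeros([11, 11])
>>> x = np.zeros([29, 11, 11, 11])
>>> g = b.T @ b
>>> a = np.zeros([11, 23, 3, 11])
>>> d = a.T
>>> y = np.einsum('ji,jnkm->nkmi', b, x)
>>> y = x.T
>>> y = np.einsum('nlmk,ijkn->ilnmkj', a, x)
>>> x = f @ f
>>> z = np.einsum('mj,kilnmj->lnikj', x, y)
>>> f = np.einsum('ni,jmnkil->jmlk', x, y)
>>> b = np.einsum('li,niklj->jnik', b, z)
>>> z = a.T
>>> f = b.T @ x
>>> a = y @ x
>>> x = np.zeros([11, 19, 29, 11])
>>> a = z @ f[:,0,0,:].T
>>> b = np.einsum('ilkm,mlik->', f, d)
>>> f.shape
(23, 3, 11, 11)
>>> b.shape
()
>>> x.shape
(11, 19, 29, 11)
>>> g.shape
(3, 3)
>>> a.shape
(11, 3, 23, 23)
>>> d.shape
(11, 3, 23, 11)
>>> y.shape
(29, 23, 11, 3, 11, 11)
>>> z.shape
(11, 3, 23, 11)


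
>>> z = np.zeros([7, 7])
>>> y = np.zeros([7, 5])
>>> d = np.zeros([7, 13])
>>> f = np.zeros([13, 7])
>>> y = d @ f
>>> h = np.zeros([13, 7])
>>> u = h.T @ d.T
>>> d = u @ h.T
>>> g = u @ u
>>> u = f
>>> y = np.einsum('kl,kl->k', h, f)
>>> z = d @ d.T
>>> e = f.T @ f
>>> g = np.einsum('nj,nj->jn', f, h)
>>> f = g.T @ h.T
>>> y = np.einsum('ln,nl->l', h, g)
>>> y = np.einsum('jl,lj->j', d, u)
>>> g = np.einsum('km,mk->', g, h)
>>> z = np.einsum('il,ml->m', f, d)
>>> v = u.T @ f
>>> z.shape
(7,)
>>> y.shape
(7,)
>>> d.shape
(7, 13)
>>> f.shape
(13, 13)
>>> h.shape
(13, 7)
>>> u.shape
(13, 7)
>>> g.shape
()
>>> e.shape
(7, 7)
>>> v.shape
(7, 13)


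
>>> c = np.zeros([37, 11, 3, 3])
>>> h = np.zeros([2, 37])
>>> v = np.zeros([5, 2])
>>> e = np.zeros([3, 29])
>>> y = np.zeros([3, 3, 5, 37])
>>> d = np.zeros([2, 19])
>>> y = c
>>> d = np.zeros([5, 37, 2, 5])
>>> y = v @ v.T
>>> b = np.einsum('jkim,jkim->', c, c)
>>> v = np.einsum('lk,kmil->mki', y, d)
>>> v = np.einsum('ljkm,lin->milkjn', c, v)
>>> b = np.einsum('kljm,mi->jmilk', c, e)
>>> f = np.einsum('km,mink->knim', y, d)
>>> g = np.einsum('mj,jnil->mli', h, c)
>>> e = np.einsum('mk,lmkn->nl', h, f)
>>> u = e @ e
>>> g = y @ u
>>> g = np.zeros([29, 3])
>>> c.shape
(37, 11, 3, 3)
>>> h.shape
(2, 37)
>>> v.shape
(3, 5, 37, 3, 11, 2)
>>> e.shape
(5, 5)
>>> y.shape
(5, 5)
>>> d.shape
(5, 37, 2, 5)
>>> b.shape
(3, 3, 29, 11, 37)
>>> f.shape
(5, 2, 37, 5)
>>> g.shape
(29, 3)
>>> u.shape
(5, 5)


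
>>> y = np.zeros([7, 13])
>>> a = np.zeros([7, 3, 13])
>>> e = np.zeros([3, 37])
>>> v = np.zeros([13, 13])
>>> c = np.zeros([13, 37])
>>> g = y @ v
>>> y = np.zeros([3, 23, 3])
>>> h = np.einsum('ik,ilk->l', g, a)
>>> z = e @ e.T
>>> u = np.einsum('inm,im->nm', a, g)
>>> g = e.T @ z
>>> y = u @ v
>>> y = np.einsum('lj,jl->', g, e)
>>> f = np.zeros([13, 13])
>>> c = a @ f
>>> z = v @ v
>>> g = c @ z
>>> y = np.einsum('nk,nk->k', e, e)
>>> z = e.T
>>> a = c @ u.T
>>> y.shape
(37,)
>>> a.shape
(7, 3, 3)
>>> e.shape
(3, 37)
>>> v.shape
(13, 13)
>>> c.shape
(7, 3, 13)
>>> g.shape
(7, 3, 13)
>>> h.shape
(3,)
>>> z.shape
(37, 3)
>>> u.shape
(3, 13)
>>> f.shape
(13, 13)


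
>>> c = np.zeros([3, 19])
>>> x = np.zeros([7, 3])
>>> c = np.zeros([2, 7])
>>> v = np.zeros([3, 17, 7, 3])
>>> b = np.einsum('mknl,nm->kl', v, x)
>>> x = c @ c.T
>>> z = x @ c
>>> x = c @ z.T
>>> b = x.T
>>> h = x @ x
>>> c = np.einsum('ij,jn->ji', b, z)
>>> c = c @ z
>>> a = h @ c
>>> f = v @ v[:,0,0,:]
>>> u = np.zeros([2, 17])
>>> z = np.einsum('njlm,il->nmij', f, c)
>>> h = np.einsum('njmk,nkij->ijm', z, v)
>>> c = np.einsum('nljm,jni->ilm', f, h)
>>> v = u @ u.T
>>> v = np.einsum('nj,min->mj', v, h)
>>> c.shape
(2, 17, 3)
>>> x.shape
(2, 2)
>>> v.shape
(7, 2)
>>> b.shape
(2, 2)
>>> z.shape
(3, 3, 2, 17)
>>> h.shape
(7, 3, 2)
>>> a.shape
(2, 7)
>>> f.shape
(3, 17, 7, 3)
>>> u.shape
(2, 17)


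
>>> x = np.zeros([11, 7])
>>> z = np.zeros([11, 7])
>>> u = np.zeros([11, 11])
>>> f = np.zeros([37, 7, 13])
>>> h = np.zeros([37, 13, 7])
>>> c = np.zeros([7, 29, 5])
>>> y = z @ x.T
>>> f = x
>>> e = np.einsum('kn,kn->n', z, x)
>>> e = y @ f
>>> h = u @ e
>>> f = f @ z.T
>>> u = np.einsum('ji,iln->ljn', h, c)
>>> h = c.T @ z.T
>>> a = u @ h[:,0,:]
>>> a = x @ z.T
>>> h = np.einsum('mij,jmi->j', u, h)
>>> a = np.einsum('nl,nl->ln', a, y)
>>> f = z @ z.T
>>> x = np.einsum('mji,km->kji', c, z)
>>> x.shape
(11, 29, 5)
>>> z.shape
(11, 7)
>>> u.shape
(29, 11, 5)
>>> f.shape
(11, 11)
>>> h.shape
(5,)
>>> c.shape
(7, 29, 5)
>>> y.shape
(11, 11)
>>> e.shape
(11, 7)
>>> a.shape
(11, 11)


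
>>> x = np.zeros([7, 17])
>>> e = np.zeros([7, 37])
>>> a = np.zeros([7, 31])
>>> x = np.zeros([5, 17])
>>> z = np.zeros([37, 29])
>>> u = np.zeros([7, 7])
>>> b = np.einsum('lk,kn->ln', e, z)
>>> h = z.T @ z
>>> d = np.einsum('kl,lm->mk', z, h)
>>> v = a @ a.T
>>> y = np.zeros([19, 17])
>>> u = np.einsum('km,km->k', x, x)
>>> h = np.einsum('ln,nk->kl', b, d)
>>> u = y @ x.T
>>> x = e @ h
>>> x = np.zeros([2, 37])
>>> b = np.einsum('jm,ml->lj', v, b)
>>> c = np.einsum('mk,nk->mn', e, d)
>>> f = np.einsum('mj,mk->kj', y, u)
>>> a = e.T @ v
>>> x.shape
(2, 37)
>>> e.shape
(7, 37)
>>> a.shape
(37, 7)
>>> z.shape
(37, 29)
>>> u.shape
(19, 5)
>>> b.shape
(29, 7)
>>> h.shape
(37, 7)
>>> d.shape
(29, 37)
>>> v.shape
(7, 7)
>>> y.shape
(19, 17)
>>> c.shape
(7, 29)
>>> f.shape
(5, 17)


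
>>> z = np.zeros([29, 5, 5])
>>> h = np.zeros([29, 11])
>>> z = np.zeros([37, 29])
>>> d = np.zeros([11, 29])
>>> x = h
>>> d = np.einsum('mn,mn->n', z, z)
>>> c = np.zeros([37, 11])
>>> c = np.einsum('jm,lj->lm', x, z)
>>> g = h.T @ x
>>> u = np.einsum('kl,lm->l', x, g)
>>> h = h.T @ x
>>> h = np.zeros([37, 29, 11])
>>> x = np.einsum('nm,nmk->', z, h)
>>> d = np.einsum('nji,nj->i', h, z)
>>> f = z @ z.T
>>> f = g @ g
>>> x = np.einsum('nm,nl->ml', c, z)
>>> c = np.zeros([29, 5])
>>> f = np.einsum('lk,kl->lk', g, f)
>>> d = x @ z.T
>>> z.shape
(37, 29)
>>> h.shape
(37, 29, 11)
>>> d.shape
(11, 37)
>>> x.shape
(11, 29)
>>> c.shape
(29, 5)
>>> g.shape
(11, 11)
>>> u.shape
(11,)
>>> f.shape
(11, 11)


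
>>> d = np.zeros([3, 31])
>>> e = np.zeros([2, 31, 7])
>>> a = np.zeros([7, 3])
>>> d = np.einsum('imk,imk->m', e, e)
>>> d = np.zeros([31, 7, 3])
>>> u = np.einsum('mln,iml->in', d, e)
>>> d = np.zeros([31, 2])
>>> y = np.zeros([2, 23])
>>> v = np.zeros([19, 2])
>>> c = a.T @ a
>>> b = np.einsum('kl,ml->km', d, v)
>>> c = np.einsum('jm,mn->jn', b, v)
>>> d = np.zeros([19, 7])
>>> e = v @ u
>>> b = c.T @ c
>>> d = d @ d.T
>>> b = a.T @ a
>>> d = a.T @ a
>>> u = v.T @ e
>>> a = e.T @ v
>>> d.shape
(3, 3)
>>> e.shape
(19, 3)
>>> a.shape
(3, 2)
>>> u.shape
(2, 3)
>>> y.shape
(2, 23)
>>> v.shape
(19, 2)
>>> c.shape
(31, 2)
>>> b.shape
(3, 3)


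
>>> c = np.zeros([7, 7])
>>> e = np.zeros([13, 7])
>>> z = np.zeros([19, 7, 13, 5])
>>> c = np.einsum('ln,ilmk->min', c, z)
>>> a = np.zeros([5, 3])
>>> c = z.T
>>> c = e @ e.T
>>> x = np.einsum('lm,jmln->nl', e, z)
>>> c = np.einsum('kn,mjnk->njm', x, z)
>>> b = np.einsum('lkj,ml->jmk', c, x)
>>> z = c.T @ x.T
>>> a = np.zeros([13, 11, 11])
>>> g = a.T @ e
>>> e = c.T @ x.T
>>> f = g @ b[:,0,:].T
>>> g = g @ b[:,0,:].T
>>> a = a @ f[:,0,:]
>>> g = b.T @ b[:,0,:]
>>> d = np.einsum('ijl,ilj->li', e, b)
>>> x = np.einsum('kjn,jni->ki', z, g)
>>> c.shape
(13, 7, 19)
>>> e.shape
(19, 7, 5)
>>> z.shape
(19, 7, 5)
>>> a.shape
(13, 11, 19)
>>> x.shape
(19, 7)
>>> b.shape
(19, 5, 7)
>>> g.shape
(7, 5, 7)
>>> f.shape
(11, 11, 19)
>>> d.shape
(5, 19)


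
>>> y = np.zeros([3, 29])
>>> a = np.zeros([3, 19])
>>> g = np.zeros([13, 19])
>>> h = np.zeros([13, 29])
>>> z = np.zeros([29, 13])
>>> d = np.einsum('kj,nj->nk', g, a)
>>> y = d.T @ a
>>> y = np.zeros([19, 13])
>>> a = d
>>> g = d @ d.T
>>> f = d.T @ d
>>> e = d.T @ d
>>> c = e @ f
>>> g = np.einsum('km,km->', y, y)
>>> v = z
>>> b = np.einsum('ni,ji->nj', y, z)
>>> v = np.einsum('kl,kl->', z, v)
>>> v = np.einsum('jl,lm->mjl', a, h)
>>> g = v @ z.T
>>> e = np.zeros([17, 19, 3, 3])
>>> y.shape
(19, 13)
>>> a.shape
(3, 13)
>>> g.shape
(29, 3, 29)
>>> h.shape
(13, 29)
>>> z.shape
(29, 13)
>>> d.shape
(3, 13)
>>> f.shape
(13, 13)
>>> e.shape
(17, 19, 3, 3)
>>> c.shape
(13, 13)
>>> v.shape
(29, 3, 13)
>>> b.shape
(19, 29)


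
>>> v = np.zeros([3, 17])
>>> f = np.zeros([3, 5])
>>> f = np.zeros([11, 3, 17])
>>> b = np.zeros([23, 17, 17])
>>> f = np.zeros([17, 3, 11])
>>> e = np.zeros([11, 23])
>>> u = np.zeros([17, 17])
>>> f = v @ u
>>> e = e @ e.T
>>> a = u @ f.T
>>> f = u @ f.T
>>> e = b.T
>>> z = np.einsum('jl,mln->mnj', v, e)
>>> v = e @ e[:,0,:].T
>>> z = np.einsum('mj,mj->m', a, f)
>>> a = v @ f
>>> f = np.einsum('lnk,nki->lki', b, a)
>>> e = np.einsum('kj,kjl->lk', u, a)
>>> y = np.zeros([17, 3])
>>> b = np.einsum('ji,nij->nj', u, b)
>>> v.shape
(17, 17, 17)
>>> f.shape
(23, 17, 3)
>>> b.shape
(23, 17)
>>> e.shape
(3, 17)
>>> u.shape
(17, 17)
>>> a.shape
(17, 17, 3)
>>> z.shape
(17,)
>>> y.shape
(17, 3)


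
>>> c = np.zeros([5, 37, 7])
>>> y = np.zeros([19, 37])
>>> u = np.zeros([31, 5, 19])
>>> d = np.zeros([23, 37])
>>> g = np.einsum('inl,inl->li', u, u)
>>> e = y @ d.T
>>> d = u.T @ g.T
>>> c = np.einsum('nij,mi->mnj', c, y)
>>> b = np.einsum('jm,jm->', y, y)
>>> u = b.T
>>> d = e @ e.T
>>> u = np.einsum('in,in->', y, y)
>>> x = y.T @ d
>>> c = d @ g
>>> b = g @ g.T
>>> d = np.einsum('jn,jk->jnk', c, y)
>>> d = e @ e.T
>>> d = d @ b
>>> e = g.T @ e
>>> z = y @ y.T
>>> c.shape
(19, 31)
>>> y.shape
(19, 37)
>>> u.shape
()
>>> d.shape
(19, 19)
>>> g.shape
(19, 31)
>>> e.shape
(31, 23)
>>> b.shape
(19, 19)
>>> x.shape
(37, 19)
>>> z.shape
(19, 19)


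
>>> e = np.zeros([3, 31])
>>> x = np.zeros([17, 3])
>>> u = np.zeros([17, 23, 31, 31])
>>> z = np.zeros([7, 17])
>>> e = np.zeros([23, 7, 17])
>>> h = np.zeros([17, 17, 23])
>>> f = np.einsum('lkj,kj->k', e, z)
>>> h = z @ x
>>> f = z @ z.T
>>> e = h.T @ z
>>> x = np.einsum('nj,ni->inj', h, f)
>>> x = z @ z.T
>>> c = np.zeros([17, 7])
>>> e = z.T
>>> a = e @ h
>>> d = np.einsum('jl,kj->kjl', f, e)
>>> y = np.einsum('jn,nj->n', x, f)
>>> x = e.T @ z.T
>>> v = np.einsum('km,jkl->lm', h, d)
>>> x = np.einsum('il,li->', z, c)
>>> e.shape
(17, 7)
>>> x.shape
()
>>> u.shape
(17, 23, 31, 31)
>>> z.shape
(7, 17)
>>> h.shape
(7, 3)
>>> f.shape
(7, 7)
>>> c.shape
(17, 7)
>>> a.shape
(17, 3)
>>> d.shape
(17, 7, 7)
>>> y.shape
(7,)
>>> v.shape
(7, 3)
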